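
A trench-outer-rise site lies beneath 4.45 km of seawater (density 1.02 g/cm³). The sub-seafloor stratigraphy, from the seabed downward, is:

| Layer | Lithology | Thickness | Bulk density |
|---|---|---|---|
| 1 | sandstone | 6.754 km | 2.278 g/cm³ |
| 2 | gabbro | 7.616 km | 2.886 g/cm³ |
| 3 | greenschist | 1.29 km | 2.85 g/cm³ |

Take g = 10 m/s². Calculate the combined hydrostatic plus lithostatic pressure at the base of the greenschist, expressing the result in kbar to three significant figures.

4.56 kbar

seawater: 1020 kg/m³ × 10 m/s² × 4450 m = 4.539×10^7 Pa = 0.4539 kbar
sandstone: 2278 kg/m³ × 10 m/s² × 6754 m = 1.539×10^8 Pa = 1.539 kbar
gabbro: 2886 kg/m³ × 10 m/s² × 7616 m = 2.198×10^8 Pa = 2.198 kbar
greenschist: 2850 kg/m³ × 10 m/s² × 1290 m = 3.676×10^7 Pa = 0.3676 kbar
Total = 0.4539 + 1.539 + 2.198 + 0.3676 = 4.5581 kbar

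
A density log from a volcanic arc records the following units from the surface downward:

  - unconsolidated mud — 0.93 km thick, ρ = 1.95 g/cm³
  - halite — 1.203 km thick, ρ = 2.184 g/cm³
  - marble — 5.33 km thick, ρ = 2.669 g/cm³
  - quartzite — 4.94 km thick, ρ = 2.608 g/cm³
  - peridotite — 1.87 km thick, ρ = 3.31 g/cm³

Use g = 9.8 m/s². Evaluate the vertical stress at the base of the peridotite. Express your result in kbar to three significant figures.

3.70 kbar

unconsolidated mud: 1950 kg/m³ × 9.8 m/s² × 930 m = 1.777×10^7 Pa = 0.1777 kbar
halite: 2184 kg/m³ × 9.8 m/s² × 1203 m = 2.575×10^7 Pa = 0.2575 kbar
marble: 2669 kg/m³ × 9.8 m/s² × 5330 m = 1.394×10^8 Pa = 1.394 kbar
quartzite: 2608 kg/m³ × 9.8 m/s² × 4940 m = 1.263×10^8 Pa = 1.263 kbar
peridotite: 3310 kg/m³ × 9.8 m/s² × 1870 m = 6.066×10^7 Pa = 0.6066 kbar
Total = 0.1777 + 0.2575 + 1.394 + 1.263 + 0.6066 = 3.6985 kbar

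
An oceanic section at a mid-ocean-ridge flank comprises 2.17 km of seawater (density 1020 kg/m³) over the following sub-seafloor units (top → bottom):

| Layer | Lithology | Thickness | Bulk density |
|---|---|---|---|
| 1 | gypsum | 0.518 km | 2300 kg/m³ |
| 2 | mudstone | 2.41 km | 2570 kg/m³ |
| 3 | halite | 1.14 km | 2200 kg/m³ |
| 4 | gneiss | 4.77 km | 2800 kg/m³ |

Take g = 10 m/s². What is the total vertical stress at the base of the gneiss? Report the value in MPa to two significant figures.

250 MPa

seawater: 1020 kg/m³ × 10 m/s² × 2170 m = 2.213×10^7 Pa = 22.13 MPa
gypsum: 2300 kg/m³ × 10 m/s² × 518 m = 1.191×10^7 Pa = 11.91 MPa
mudstone: 2570 kg/m³ × 10 m/s² × 2410 m = 6.194×10^7 Pa = 61.94 MPa
halite: 2200 kg/m³ × 10 m/s² × 1140 m = 2.508×10^7 Pa = 25.08 MPa
gneiss: 2800 kg/m³ × 10 m/s² × 4770 m = 1.336×10^8 Pa = 133.6 MPa
Total = 22.13 + 11.91 + 61.94 + 25.08 + 133.6 = 254.62 MPa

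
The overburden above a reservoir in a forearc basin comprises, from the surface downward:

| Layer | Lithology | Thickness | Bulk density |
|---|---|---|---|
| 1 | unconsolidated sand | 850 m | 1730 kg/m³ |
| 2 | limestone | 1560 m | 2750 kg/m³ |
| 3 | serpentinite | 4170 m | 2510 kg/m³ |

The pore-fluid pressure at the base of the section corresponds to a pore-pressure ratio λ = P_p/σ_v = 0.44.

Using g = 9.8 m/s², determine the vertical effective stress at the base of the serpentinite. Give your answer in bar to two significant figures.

890 bar

Overburden (lithostatic) stress σ_v:
unconsolidated sand: 1730 kg/m³ × 9.8 m/s² × 850 m = 1.441×10^7 Pa = 14.41 MPa
limestone: 2750 kg/m³ × 9.8 m/s² × 1560 m = 4.204×10^7 Pa = 42.04 MPa
serpentinite: 2510 kg/m³ × 9.8 m/s² × 4170 m = 1.026×10^8 Pa = 102.6 MPa
Total = 14.41 + 42.04 + 102.6 = 159.03 MPa
Pore pressure P_p = λ·σ_v = 0.44 × 159.0 MPa = 69.97 MPa
Effective stress σ' = σ_v − P_p = 159.0 − 69.97 = 89.055 MPa = 890.55 bar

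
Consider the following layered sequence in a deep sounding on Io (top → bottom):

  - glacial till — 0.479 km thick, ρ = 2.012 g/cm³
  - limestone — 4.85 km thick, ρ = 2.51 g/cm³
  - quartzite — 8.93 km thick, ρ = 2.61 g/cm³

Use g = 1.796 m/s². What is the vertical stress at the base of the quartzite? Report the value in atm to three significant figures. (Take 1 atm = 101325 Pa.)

glacial till: 2012 kg/m³ × 1.796 m/s² × 479 m = 1.731×10^6 Pa = 17.08 atm
limestone: 2510 kg/m³ × 1.796 m/s² × 4850 m = 2.186×10^7 Pa = 215.8 atm
quartzite: 2610 kg/m³ × 1.796 m/s² × 8930 m = 4.186×10^7 Pa = 413.1 atm
Total = 17.08 + 215.8 + 413.1 = 645.98 atm

646 atm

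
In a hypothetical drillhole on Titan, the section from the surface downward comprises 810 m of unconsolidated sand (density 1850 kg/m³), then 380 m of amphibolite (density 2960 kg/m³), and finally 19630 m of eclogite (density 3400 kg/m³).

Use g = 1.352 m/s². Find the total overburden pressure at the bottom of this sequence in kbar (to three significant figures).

unconsolidated sand: 1850 kg/m³ × 1.352 m/s² × 810 m = 2.026×10^6 Pa = 0.02026 kbar
amphibolite: 2960 kg/m³ × 1.352 m/s² × 380 m = 1.521×10^6 Pa = 0.01521 kbar
eclogite: 3400 kg/m³ × 1.352 m/s² × 19630 m = 9.024×10^7 Pa = 0.9024 kbar
Total = 0.02026 + 0.01521 + 0.9024 = 0.93782 kbar

0.938 kbar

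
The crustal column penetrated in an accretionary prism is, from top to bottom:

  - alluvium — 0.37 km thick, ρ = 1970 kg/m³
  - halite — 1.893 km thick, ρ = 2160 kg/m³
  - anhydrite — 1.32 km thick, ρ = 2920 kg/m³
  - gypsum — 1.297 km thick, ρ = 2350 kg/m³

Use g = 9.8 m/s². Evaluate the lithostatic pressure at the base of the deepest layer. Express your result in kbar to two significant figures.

alluvium: 1970 kg/m³ × 9.8 m/s² × 370 m = 7.143×10^6 Pa = 0.07143 kbar
halite: 2160 kg/m³ × 9.8 m/s² × 1893 m = 4.007×10^7 Pa = 0.4007 kbar
anhydrite: 2920 kg/m³ × 9.8 m/s² × 1320 m = 3.777×10^7 Pa = 0.3777 kbar
gypsum: 2350 kg/m³ × 9.8 m/s² × 1297 m = 2.987×10^7 Pa = 0.2987 kbar
Total = 0.07143 + 0.4007 + 0.3777 + 0.2987 = 1.1486 kbar

1.1 kbar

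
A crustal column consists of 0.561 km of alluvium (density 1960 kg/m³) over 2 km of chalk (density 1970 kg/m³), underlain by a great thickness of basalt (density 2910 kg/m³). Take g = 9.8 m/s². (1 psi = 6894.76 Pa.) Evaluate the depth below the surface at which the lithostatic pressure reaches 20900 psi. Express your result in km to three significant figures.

Pressure at base of upper layers: 1960×9.8×561 + 1970×9.8×2000 = 4.939×10^7 Pa = 7163 psi
Remaining pressure to be supplied by basalt: 1.441×10^8 − 4.939×10^7 = 9.471×10^7 Pa
Additional depth in basalt = 9.471×10^7 Pa / (2910 kg/m³ × 9.8 m/s²) = 3321.2 m
Total depth = 2561 m + 3321.2 m = 5882.2 m
= 5.8822 km

5.88 km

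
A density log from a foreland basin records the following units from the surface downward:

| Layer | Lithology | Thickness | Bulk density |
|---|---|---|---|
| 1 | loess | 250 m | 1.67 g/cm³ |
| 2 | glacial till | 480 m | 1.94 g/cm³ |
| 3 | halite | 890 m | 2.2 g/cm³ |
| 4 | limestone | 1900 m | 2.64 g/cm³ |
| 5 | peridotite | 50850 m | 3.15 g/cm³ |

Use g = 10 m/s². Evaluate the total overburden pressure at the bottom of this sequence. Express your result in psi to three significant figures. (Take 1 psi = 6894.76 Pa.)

244000 psi

loess: 1670 kg/m³ × 10 m/s² × 250 m = 4.175×10^6 Pa = 605.5 psi
glacial till: 1940 kg/m³ × 10 m/s² × 480 m = 9.312×10^6 Pa = 1351 psi
halite: 2200 kg/m³ × 10 m/s² × 890 m = 1.958×10^7 Pa = 2840 psi
limestone: 2640 kg/m³ × 10 m/s² × 1900 m = 5.016×10^7 Pa = 7275 psi
peridotite: 3150 kg/m³ × 10 m/s² × 50850 m = 1.602×10^9 Pa = 2.323×10^5 psi
Total = 605.5 + 1351 + 2840 + 7275 + 2.323×10^5 = 2.4439×10^5 psi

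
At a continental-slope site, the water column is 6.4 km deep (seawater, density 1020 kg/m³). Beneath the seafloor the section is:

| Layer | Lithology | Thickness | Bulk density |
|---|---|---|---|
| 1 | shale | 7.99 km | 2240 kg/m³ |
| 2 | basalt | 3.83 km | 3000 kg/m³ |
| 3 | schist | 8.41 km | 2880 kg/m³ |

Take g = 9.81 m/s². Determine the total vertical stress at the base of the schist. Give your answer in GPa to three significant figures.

seawater: 1020 kg/m³ × 9.81 m/s² × 6400 m = 6.404×10^7 Pa = 0.06404 GPa
shale: 2240 kg/m³ × 9.81 m/s² × 7990 m = 1.756×10^8 Pa = 0.1756 GPa
basalt: 3000 kg/m³ × 9.81 m/s² × 3830 m = 1.127×10^8 Pa = 0.1127 GPa
schist: 2880 kg/m³ × 9.81 m/s² × 8410 m = 2.376×10^8 Pa = 0.2376 GPa
Total = 0.06404 + 0.1756 + 0.1127 + 0.2376 = 0.58994 GPa

0.590 GPa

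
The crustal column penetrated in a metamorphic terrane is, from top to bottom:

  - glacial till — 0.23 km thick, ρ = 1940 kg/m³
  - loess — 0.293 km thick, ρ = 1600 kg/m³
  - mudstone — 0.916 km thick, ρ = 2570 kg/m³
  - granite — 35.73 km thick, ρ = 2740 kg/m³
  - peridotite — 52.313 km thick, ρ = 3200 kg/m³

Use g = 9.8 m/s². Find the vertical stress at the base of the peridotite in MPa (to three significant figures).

2630 MPa

glacial till: 1940 kg/m³ × 9.8 m/s² × 230 m = 4.373×10^6 Pa = 4.373 MPa
loess: 1600 kg/m³ × 9.8 m/s² × 293 m = 4.594×10^6 Pa = 4.594 MPa
mudstone: 2570 kg/m³ × 9.8 m/s² × 916 m = 2.307×10^7 Pa = 23.07 MPa
granite: 2740 kg/m³ × 9.8 m/s² × 35730 m = 9.594×10^8 Pa = 959.4 MPa
peridotite: 3200 kg/m³ × 9.8 m/s² × 52313 m = 1.641×10^9 Pa = 1641 MPa
Total = 4.373 + 4.594 + 23.07 + 959.4 + 1641 = 2632.0 MPa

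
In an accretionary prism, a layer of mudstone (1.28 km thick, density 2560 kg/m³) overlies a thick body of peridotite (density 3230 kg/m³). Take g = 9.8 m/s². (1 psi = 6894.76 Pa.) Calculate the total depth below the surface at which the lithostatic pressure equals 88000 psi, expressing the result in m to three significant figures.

19400 m

Pressure at base of upper layers: 2560×9.8×1280 = 3.211×10^7 Pa = 4658 psi
Remaining pressure to be supplied by peridotite: 6.067×10^8 − 3.211×10^7 = 5.746×10^8 Pa
Additional depth in peridotite = 5.746×10^8 Pa / (3230 kg/m³ × 9.8 m/s²) = 18153 m
Total depth = 1280 m + 18153 m = 19433 m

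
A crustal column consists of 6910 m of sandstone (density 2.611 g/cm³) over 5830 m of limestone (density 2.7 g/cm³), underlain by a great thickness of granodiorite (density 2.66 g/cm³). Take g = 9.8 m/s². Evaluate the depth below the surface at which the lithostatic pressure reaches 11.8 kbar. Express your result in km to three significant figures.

45.3 km

Pressure at base of upper layers: 2611×9.8×6910 + 2700×9.8×5830 = 3.311×10^8 Pa = 3.311 kbar
Remaining pressure to be supplied by granodiorite: 1.180×10^9 − 3.311×10^8 = 8.489×10^8 Pa
Additional depth in granodiorite = 8.489×10^8 Pa / (2660 kg/m³ × 9.8 m/s²) = 32566 m
Total depth = 12740 m + 32566 m = 45306 m
= 45.306 km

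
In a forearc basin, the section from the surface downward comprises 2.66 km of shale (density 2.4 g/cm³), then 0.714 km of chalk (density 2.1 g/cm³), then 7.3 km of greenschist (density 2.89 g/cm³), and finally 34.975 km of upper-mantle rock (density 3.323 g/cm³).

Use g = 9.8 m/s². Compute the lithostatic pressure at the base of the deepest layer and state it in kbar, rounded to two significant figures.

shale: 2400 kg/m³ × 9.8 m/s² × 2660 m = 6.256×10^7 Pa = 0.6256 kbar
chalk: 2100 kg/m³ × 9.8 m/s² × 714 m = 1.469×10^7 Pa = 0.1469 kbar
greenschist: 2890 kg/m³ × 9.8 m/s² × 7300 m = 2.068×10^8 Pa = 2.068 kbar
upper-mantle rock: 3323 kg/m³ × 9.8 m/s² × 34975 m = 1.139×10^9 Pa = 11.39 kbar
Total = 0.6256 + 0.1469 + 2.068 + 11.39 = 14.230 kbar

14 kbar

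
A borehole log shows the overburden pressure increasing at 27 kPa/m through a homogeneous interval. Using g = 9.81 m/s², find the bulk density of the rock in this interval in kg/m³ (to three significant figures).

ρ = (dP/dz)/g = 27 kPa/m / 9.81 m/s² = 27000 Pa/m / 9.81 m/s² = 2752.3 kg/m³

2750 kg/m³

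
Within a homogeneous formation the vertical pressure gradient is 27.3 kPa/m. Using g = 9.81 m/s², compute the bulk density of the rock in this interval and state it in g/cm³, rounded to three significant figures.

2.78 g/cm³

ρ = (dP/dz)/g = 27.3 kPa/m / 9.81 m/s² = 27300 Pa/m / 9.81 m/s² = 2782.9 kg/m³
= 2.783 g/cm³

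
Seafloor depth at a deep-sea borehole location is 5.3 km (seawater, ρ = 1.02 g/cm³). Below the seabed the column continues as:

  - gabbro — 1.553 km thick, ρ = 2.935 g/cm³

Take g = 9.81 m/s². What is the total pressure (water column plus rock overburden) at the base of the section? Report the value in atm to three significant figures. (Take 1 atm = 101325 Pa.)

seawater: 1020 kg/m³ × 9.81 m/s² × 5300 m = 5.303×10^7 Pa = 523.4 atm
gabbro: 2935 kg/m³ × 9.81 m/s² × 1553 m = 4.471×10^7 Pa = 441.3 atm
Total = 523.4 + 441.3 = 964.69 atm

965 atm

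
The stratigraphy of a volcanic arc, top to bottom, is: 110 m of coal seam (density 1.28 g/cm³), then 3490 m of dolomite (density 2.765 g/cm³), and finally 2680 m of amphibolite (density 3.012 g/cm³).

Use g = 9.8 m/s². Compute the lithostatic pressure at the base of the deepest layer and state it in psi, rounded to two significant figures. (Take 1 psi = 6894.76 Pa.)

coal seam: 1280 kg/m³ × 9.8 m/s² × 110 m = 1.380×10^6 Pa = 200.1 psi
dolomite: 2765 kg/m³ × 9.8 m/s² × 3490 m = 9.457×10^7 Pa = 13716 psi
amphibolite: 3012 kg/m³ × 9.8 m/s² × 2680 m = 7.911×10^7 Pa = 11474 psi
Total = 200.1 + 13716 + 11474 = 25390 psi

25000 psi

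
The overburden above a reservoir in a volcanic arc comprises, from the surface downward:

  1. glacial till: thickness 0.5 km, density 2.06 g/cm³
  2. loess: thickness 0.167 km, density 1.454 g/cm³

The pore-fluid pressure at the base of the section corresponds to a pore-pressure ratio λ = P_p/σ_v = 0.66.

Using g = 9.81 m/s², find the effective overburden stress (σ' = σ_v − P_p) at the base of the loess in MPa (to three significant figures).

4.25 MPa

Overburden (lithostatic) stress σ_v:
glacial till: 2060 kg/m³ × 9.81 m/s² × 500 m = 1.010×10^7 Pa = 10.10 MPa
loess: 1454 kg/m³ × 9.81 m/s² × 167 m = 2.382×10^6 Pa = 2.382 MPa
Total = 10.10 + 2.382 = 12.486 MPa
Pore pressure P_p = λ·σ_v = 0.66 × 12.49 MPa = 8.241 MPa
Effective stress σ' = σ_v − P_p = 12.49 − 8.241 = 4.2454 MPa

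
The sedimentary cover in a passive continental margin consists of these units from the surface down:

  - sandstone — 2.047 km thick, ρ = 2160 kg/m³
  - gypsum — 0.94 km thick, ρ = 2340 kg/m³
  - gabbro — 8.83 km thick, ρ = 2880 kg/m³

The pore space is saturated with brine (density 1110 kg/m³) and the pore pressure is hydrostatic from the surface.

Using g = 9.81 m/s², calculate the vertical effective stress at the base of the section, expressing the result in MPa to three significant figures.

186 MPa

Overburden (lithostatic) stress σ_v:
sandstone: 2160 kg/m³ × 9.81 m/s² × 2047 m = 4.338×10^7 Pa = 43.38 MPa
gypsum: 2340 kg/m³ × 9.81 m/s² × 940 m = 2.158×10^7 Pa = 21.58 MPa
gabbro: 2880 kg/m³ × 9.81 m/s² × 8830 m = 2.495×10^8 Pa = 249.5 MPa
Total = 43.38 + 21.58 + 249.5 = 314.43 MPa
Pore pressure P_p = 1110 kg/m³ × 9.81 m/s² × 11817 m = 1.287×10^8 Pa = 128.7 MPa
Effective stress σ' = σ_v − P_p = 314.4 − 128.7 = 185.75 MPa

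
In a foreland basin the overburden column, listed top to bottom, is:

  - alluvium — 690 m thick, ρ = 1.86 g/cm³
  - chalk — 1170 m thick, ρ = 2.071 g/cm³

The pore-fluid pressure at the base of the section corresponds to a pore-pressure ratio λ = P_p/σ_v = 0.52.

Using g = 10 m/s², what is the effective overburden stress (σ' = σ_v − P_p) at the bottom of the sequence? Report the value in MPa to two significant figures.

18 MPa

Overburden (lithostatic) stress σ_v:
alluvium: 1860 kg/m³ × 10 m/s² × 690 m = 1.283×10^7 Pa = 12.83 MPa
chalk: 2071 kg/m³ × 10 m/s² × 1170 m = 2.423×10^7 Pa = 24.23 MPa
Total = 12.83 + 24.23 = 37.065 MPa
Pore pressure P_p = λ·σ_v = 0.52 × 37.06 MPa = 19.27 MPa
Effective stress σ' = σ_v − P_p = 37.06 − 19.27 = 17.791 MPa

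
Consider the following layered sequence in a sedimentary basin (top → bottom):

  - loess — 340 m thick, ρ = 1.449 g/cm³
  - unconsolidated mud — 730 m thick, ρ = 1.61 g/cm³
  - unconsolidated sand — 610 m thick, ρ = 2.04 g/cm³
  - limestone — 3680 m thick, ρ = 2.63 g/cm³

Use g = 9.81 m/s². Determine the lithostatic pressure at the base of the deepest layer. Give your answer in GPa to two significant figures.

0.12 GPa

loess: 1449 kg/m³ × 9.81 m/s² × 340 m = 4.833×10^6 Pa = 4.833×10^-3 GPa
unconsolidated mud: 1610 kg/m³ × 9.81 m/s² × 730 m = 1.153×10^7 Pa = 0.01153 GPa
unconsolidated sand: 2040 kg/m³ × 9.81 m/s² × 610 m = 1.221×10^7 Pa = 0.01221 GPa
limestone: 2630 kg/m³ × 9.81 m/s² × 3680 m = 9.495×10^7 Pa = 0.09495 GPa
Total = 4.833×10^-3 + 0.01153 + 0.01221 + 0.09495 = 0.12352 GPa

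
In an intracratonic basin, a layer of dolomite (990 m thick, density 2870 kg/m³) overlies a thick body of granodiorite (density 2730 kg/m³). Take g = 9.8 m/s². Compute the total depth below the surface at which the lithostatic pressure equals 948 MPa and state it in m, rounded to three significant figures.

35400 m

Pressure at base of upper layers: 2870×9.8×990 = 2.784×10^7 Pa = 27.84 MPa
Remaining pressure to be supplied by granodiorite: 9.480×10^8 − 2.784×10^7 = 9.202×10^8 Pa
Additional depth in granodiorite = 9.202×10^8 Pa / (2730 kg/m³ × 9.8 m/s²) = 34393 m
Total depth = 990 m + 34393 m = 35383 m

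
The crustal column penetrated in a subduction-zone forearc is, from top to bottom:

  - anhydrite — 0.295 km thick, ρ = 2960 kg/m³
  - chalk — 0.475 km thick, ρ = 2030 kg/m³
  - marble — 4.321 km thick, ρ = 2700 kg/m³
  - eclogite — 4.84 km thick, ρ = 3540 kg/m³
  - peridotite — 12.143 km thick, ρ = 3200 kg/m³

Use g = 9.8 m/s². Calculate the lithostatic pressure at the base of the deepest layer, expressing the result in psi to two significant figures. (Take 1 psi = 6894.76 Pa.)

99000 psi

anhydrite: 2960 kg/m³ × 9.8 m/s² × 295 m = 8.557×10^6 Pa = 1241 psi
chalk: 2030 kg/m³ × 9.8 m/s² × 475 m = 9.450×10^6 Pa = 1371 psi
marble: 2700 kg/m³ × 9.8 m/s² × 4321 m = 1.143×10^8 Pa = 16583 psi
eclogite: 3540 kg/m³ × 9.8 m/s² × 4840 m = 1.679×10^8 Pa = 24353 psi
peridotite: 3200 kg/m³ × 9.8 m/s² × 12143 m = 3.808×10^8 Pa = 55231 psi
Total = 1241 + 1371 + 16583 + 24353 + 55231 = 98779 psi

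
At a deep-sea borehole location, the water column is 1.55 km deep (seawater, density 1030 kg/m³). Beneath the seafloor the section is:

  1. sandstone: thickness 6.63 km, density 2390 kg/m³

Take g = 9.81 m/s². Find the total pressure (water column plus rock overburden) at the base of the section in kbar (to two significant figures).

seawater: 1030 kg/m³ × 9.81 m/s² × 1550 m = 1.566×10^7 Pa = 0.1566 kbar
sandstone: 2390 kg/m³ × 9.81 m/s² × 6630 m = 1.554×10^8 Pa = 1.554 kbar
Total = 0.1566 + 1.554 = 1.7111 kbar

1.7 kbar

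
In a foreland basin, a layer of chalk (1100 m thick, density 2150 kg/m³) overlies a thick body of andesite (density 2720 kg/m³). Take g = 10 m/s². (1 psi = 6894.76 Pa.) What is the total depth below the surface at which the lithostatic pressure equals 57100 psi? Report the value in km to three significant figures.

Pressure at base of upper layers: 2150×10×1100 = 2.365×10^7 Pa = 3430 psi
Remaining pressure to be supplied by andesite: 3.937×10^8 − 2.365×10^7 = 3.700×10^8 Pa
Additional depth in andesite = 3.700×10^8 Pa / (2720 kg/m³ × 10 m/s²) = 13604 m
Total depth = 1100 m + 13604 m = 14704 m
= 14.704 km

14.7 km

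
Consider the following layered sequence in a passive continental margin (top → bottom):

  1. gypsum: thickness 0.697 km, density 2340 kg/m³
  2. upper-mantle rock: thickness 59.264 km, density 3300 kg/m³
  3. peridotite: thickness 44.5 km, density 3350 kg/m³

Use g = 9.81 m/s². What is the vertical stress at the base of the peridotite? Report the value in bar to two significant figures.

gypsum: 2340 kg/m³ × 9.81 m/s² × 697 m = 1.600×10^7 Pa = 160.0 bar
upper-mantle rock: 3300 kg/m³ × 9.81 m/s² × 59264 m = 1.919×10^9 Pa = 19186 bar
peridotite: 3350 kg/m³ × 9.81 m/s² × 44500 m = 1.462×10^9 Pa = 14624 bar
Total = 160.0 + 19186 + 14624 = 33970 bar

34000 bar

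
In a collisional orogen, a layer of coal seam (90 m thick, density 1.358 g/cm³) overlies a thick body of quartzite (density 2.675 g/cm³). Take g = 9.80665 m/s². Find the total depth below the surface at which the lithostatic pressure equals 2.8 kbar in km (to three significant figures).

Pressure at base of upper layers: 1358×9.80665×90 = 1.199×10^6 Pa = 0.01199 kbar
Remaining pressure to be supplied by quartzite: 2.800×10^8 − 1.199×10^6 = 2.788×10^8 Pa
Additional depth in quartzite = 2.788×10^8 Pa / (2675 kg/m³ × 9.80665 m/s²) = 10628 m
Total depth = 90 m + 10628 m = 10718 m
= 10.718 km

10.7 km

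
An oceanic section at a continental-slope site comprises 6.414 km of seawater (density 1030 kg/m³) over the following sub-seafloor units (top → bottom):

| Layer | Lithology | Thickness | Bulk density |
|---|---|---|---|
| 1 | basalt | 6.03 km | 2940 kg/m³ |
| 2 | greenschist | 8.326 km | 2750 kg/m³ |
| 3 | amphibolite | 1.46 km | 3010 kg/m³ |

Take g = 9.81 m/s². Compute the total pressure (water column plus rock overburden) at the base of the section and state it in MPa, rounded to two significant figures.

510 MPa

seawater: 1030 kg/m³ × 9.81 m/s² × 6414 m = 6.481×10^7 Pa = 64.81 MPa
basalt: 2940 kg/m³ × 9.81 m/s² × 6030 m = 1.739×10^8 Pa = 173.9 MPa
greenschist: 2750 kg/m³ × 9.81 m/s² × 8326 m = 2.246×10^8 Pa = 224.6 MPa
amphibolite: 3010 kg/m³ × 9.81 m/s² × 1460 m = 4.311×10^7 Pa = 43.11 MPa
Total = 64.81 + 173.9 + 224.6 + 43.11 = 506.45 MPa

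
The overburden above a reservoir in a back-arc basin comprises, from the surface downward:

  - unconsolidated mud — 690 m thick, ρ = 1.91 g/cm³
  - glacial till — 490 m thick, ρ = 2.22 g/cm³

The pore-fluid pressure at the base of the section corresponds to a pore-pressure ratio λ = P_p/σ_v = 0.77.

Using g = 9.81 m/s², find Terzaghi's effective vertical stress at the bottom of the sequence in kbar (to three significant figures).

Overburden (lithostatic) stress σ_v:
unconsolidated mud: 1910 kg/m³ × 9.81 m/s² × 690 m = 1.293×10^7 Pa = 12.93 MPa
glacial till: 2220 kg/m³ × 9.81 m/s² × 490 m = 1.067×10^7 Pa = 10.67 MPa
Total = 12.93 + 10.67 = 23.600 MPa
Pore pressure P_p = λ·σ_v = 0.77 × 23.60 MPa = 18.17 MPa
Effective stress σ' = σ_v − P_p = 23.60 − 18.17 = 5.4280 MPa = 0.054280 kbar

0.0543 kbar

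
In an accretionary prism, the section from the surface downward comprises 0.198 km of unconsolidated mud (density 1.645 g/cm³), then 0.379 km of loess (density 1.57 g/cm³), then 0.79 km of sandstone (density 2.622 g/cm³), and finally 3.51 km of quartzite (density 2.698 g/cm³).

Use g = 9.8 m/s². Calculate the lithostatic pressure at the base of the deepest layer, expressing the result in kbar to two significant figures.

1.2 kbar

unconsolidated mud: 1645 kg/m³ × 9.8 m/s² × 198 m = 3.192×10^6 Pa = 0.03192 kbar
loess: 1570 kg/m³ × 9.8 m/s² × 379 m = 5.831×10^6 Pa = 0.05831 kbar
sandstone: 2622 kg/m³ × 9.8 m/s² × 790 m = 2.030×10^7 Pa = 0.2030 kbar
quartzite: 2698 kg/m³ × 9.8 m/s² × 3510 m = 9.281×10^7 Pa = 0.9281 kbar
Total = 0.03192 + 0.05831 + 0.2030 + 0.9281 = 1.2213 kbar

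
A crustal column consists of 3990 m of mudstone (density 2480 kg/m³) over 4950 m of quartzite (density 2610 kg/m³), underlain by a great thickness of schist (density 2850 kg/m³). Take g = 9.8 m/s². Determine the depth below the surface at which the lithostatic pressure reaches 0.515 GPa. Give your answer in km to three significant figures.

Pressure at base of upper layers: 2480×9.8×3990 + 2610×9.8×4950 = 2.236×10^8 Pa = 0.2236 GPa
Remaining pressure to be supplied by schist: 5.150×10^8 − 2.236×10^8 = 2.914×10^8 Pa
Additional depth in schist = 2.914×10^8 Pa / (2850 kg/m³ × 9.8 m/s²) = 10434 m
Total depth = 8940 m + 10434 m = 19374 m
= 19.374 km

19.4 km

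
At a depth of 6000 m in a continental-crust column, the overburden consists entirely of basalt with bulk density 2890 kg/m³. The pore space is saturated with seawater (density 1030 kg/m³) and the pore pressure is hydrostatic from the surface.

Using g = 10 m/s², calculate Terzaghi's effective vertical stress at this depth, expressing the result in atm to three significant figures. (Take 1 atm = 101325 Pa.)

1100 atm

Overburden (lithostatic) stress σ_v:
basalt: 2890 kg/m³ × 10 m/s² × 6000 m = 1.734×10^8 Pa = 173.4 MPa
Pore pressure P_p = 1030 kg/m³ × 10 m/s² × 6000 m = 6.180×10^7 Pa = 61.80 MPa
Effective stress σ' = σ_v − P_p = 173.4 − 61.80 = 111.60 MPa = 1101.4 atm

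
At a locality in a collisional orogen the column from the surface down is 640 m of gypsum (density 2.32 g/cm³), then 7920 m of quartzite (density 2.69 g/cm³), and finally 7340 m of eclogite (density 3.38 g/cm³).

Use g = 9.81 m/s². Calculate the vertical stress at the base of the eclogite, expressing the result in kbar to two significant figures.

gypsum: 2320 kg/m³ × 9.81 m/s² × 640 m = 1.457×10^7 Pa = 0.1457 kbar
quartzite: 2690 kg/m³ × 9.81 m/s² × 7920 m = 2.090×10^8 Pa = 2.090 kbar
eclogite: 3380 kg/m³ × 9.81 m/s² × 7340 m = 2.434×10^8 Pa = 2.434 kbar
Total = 0.1457 + 2.090 + 2.434 = 4.6694 kbar

4.7 kbar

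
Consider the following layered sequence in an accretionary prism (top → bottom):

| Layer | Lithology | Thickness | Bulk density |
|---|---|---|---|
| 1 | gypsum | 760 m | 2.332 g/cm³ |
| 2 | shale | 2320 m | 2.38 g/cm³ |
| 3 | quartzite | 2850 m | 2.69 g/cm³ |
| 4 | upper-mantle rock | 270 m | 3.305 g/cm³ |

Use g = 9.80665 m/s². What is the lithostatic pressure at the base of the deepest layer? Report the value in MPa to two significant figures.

gypsum: 2332 kg/m³ × 9.80665 m/s² × 760 m = 1.738×10^7 Pa = 17.38 MPa
shale: 2380 kg/m³ × 9.80665 m/s² × 2320 m = 5.415×10^7 Pa = 54.15 MPa
quartzite: 2690 kg/m³ × 9.80665 m/s² × 2850 m = 7.518×10^7 Pa = 75.18 MPa
upper-mantle rock: 3305 kg/m³ × 9.80665 m/s² × 270 m = 8.751×10^6 Pa = 8.751 MPa
Total = 17.38 + 54.15 + 75.18 + 8.751 = 155.46 MPa

160 MPa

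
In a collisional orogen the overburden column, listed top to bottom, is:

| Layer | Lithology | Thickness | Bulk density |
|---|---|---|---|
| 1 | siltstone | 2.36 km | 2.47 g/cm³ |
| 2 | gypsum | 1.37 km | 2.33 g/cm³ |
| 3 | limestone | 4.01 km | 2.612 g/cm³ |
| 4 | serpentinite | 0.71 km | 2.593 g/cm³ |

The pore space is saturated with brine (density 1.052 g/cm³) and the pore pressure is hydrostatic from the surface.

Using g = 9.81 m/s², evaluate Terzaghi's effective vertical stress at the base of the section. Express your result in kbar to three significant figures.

Overburden (lithostatic) stress σ_v:
siltstone: 2470 kg/m³ × 9.81 m/s² × 2360 m = 5.718×10^7 Pa = 57.18 MPa
gypsum: 2330 kg/m³ × 9.81 m/s² × 1370 m = 3.131×10^7 Pa = 31.31 MPa
limestone: 2612 kg/m³ × 9.81 m/s² × 4010 m = 1.028×10^8 Pa = 102.8 MPa
serpentinite: 2593 kg/m³ × 9.81 m/s² × 710 m = 1.806×10^7 Pa = 18.06 MPa
Total = 57.18 + 31.31 + 102.8 + 18.06 = 209.31 MPa
Pore pressure P_p = 1052 kg/m³ × 9.81 m/s² × 8450 m = 8.721×10^7 Pa = 87.21 MPa
Effective stress σ' = σ_v − P_p = 209.3 − 87.21 = 122.11 MPa = 1.2211 kbar

1.22 kbar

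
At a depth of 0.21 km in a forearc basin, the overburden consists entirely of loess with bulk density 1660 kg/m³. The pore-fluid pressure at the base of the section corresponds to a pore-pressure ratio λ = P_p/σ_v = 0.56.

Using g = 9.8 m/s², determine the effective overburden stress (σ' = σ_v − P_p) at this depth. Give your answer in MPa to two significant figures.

1.5 MPa

Overburden (lithostatic) stress σ_v:
loess: 1660 kg/m³ × 9.8 m/s² × 210 m = 3.416×10^6 Pa = 3.416 MPa
Pore pressure P_p = λ·σ_v = 0.56 × 3.416 MPa = 1.913 MPa
Effective stress σ' = σ_v − P_p = 3.416 − 1.913 = 1.5032 MPa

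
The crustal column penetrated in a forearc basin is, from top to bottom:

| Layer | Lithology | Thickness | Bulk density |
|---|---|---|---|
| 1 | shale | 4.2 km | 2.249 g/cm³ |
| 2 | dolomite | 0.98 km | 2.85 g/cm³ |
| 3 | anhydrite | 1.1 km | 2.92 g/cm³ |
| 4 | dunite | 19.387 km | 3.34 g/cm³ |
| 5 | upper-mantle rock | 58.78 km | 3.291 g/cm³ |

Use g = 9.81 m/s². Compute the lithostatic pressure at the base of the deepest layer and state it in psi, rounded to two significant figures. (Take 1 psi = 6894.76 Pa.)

shale: 2249 kg/m³ × 9.81 m/s² × 4200 m = 9.266×10^7 Pa = 13440 psi
dolomite: 2850 kg/m³ × 9.81 m/s² × 980 m = 2.740×10^7 Pa = 3974 psi
anhydrite: 2920 kg/m³ × 9.81 m/s² × 1100 m = 3.151×10^7 Pa = 4570 psi
dunite: 3340 kg/m³ × 9.81 m/s² × 19387 m = 6.352×10^8 Pa = 92131 psi
upper-mantle rock: 3291 kg/m³ × 9.81 m/s² × 58780 m = 1.898×10^9 Pa = 2.752×10^5 psi
Total = 13440 + 3974 + 4570 + 92131 + 2.752×10^5 = 3.8935×10^5 psi

390000 psi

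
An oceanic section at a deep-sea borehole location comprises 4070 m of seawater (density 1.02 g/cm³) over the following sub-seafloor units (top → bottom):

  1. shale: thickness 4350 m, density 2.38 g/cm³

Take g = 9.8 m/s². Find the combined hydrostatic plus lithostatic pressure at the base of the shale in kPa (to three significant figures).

seawater: 1020 kg/m³ × 9.8 m/s² × 4070 m = 4.068×10^7 Pa = 40684 kPa
shale: 2380 kg/m³ × 9.8 m/s² × 4350 m = 1.015×10^8 Pa = 1.015×10^5 kPa
Total = 40684 + 1.015×10^5 = 1.4214×10^5 kPa

142000 kPa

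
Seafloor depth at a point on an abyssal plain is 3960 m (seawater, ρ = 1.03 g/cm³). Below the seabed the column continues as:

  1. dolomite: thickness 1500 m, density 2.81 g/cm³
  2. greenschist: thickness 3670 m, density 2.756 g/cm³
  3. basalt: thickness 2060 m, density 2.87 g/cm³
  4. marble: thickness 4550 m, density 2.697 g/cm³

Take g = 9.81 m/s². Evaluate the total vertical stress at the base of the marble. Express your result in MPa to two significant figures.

seawater: 1030 kg/m³ × 9.81 m/s² × 3960 m = 4.001×10^7 Pa = 40.01 MPa
dolomite: 2810 kg/m³ × 9.81 m/s² × 1500 m = 4.135×10^7 Pa = 41.35 MPa
greenschist: 2756 kg/m³ × 9.81 m/s² × 3670 m = 9.922×10^7 Pa = 99.22 MPa
basalt: 2870 kg/m³ × 9.81 m/s² × 2060 m = 5.800×10^7 Pa = 58.00 MPa
marble: 2697 kg/m³ × 9.81 m/s² × 4550 m = 1.204×10^8 Pa = 120.4 MPa
Total = 40.01 + 41.35 + 99.22 + 58.00 + 120.4 = 358.97 MPa

360 MPa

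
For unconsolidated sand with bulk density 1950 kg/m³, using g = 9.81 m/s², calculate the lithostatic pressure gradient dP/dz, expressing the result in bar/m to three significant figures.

dP/dz = ρg = 1950 kg/m³ × 9.81 m/s² = 19130 Pa/m
= 19130 Pa/m × (1 bar/m / 1.0000×10^5 Pa/m) = 0.19129 bar/m

0.191 bar/m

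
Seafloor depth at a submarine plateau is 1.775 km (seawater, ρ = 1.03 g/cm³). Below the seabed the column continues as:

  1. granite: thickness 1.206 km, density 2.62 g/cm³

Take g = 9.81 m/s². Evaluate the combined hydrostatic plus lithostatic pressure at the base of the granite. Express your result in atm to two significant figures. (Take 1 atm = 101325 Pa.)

seawater: 1030 kg/m³ × 9.81 m/s² × 1775 m = 1.794×10^7 Pa = 177.0 atm
granite: 2620 kg/m³ × 9.81 m/s² × 1206 m = 3.100×10^7 Pa = 305.9 atm
Total = 177.0 + 305.9 = 482.92 atm

480 atm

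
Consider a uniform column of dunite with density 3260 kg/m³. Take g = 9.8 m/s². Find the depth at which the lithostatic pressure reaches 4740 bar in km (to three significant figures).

h = P/(ρg) = 4740 bar / (3260 kg/m³ × 9.8 m/s²) = 4.740×10^8 Pa / 31948 Pa/m = 14837 m
= 14.837 km

14.8 km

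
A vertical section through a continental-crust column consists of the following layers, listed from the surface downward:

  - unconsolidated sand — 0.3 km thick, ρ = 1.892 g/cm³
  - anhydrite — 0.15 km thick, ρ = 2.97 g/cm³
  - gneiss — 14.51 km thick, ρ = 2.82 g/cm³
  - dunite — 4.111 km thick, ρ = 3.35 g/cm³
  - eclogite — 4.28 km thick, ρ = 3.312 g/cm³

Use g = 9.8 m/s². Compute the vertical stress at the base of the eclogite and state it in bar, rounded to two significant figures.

6800 bar

unconsolidated sand: 1892 kg/m³ × 9.8 m/s² × 300 m = 5.562×10^6 Pa = 55.62 bar
anhydrite: 2970 kg/m³ × 9.8 m/s² × 150 m = 4.366×10^6 Pa = 43.66 bar
gneiss: 2820 kg/m³ × 9.8 m/s² × 14510 m = 4.010×10^8 Pa = 4010 bar
dunite: 3350 kg/m³ × 9.8 m/s² × 4111 m = 1.350×10^8 Pa = 1350 bar
eclogite: 3312 kg/m³ × 9.8 m/s² × 4280 m = 1.389×10^8 Pa = 1389 bar
Total = 55.62 + 43.66 + 4010 + 1350 + 1389 = 6848.1 bar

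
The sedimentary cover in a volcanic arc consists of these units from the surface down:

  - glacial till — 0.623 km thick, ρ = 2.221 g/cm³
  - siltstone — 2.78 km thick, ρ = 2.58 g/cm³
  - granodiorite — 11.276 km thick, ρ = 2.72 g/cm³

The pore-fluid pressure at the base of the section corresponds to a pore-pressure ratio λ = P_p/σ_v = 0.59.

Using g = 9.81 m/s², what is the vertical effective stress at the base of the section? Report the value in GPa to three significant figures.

0.158 GPa

Overburden (lithostatic) stress σ_v:
glacial till: 2221 kg/m³ × 9.81 m/s² × 623 m = 1.357×10^7 Pa = 13.57 MPa
siltstone: 2580 kg/m³ × 9.81 m/s² × 2780 m = 7.036×10^7 Pa = 70.36 MPa
granodiorite: 2720 kg/m³ × 9.81 m/s² × 11276 m = 3.009×10^8 Pa = 300.9 MPa
Total = 13.57 + 70.36 + 300.9 = 384.81 MPa
Pore pressure P_p = λ·σ_v = 0.59 × 384.8 MPa = 227.0 MPa
Effective stress σ' = σ_v − P_p = 384.8 − 227.0 = 157.77 MPa = 0.15777 GPa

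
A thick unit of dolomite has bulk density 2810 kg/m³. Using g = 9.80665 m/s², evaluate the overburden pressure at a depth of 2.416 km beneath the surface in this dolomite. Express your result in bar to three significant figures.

dolomite: 2810 kg/m³ × 9.80665 m/s² × 2416 m = 6.658×10^7 Pa = 665.8 bar

666 bar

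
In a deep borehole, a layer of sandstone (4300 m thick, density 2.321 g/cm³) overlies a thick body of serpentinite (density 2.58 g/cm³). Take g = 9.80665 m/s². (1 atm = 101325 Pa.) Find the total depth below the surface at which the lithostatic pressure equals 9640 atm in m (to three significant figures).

39000 m

Pressure at base of upper layers: 2321×9.80665×4300 = 9.787×10^7 Pa = 965.9 atm
Remaining pressure to be supplied by serpentinite: 9.768×10^8 − 9.787×10^7 = 8.789×10^8 Pa
Additional depth in serpentinite = 8.789×10^8 Pa / (2580 kg/m³ × 9.80665 m/s²) = 34738 m
Total depth = 4300 m + 34738 m = 39038 m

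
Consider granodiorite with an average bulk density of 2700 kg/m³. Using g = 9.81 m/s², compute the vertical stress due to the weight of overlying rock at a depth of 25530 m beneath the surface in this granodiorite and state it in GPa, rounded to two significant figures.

0.68 GPa

granodiorite: 2700 kg/m³ × 9.81 m/s² × 25530 m = 6.762×10^8 Pa = 0.6762 GPa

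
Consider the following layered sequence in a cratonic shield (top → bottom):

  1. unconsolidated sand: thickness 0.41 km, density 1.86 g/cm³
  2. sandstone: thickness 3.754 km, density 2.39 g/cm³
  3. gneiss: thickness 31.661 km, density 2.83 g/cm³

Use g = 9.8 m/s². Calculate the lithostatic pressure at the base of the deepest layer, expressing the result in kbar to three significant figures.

unconsolidated sand: 1860 kg/m³ × 9.8 m/s² × 410 m = 7.473×10^6 Pa = 0.07473 kbar
sandstone: 2390 kg/m³ × 9.8 m/s² × 3754 m = 8.793×10^7 Pa = 0.8793 kbar
gneiss: 2830 kg/m³ × 9.8 m/s² × 31661 m = 8.781×10^8 Pa = 8.781 kbar
Total = 0.07473 + 0.8793 + 8.781 = 9.7349 kbar

9.73 kbar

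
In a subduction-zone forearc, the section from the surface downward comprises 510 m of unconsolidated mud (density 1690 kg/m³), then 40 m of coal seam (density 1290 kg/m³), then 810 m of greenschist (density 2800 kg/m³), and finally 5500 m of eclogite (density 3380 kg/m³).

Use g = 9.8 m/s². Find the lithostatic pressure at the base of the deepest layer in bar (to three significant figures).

2130 bar

unconsolidated mud: 1690 kg/m³ × 9.8 m/s² × 510 m = 8.447×10^6 Pa = 84.47 bar
coal seam: 1290 kg/m³ × 9.8 m/s² × 40 m = 5.057×10^5 Pa = 5.057 bar
greenschist: 2800 kg/m³ × 9.8 m/s² × 810 m = 2.223×10^7 Pa = 222.3 bar
eclogite: 3380 kg/m³ × 9.8 m/s² × 5500 m = 1.822×10^8 Pa = 1822 bar
Total = 84.47 + 5.057 + 222.3 + 1822 = 2133.6 bar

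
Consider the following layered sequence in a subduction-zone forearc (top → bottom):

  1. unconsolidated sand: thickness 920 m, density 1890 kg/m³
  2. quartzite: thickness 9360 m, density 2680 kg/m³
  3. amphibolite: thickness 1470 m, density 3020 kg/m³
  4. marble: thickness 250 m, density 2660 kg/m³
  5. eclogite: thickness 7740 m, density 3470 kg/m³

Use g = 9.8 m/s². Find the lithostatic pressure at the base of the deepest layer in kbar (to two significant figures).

unconsolidated sand: 1890 kg/m³ × 9.8 m/s² × 920 m = 1.704×10^7 Pa = 0.1704 kbar
quartzite: 2680 kg/m³ × 9.8 m/s² × 9360 m = 2.458×10^8 Pa = 2.458 kbar
amphibolite: 3020 kg/m³ × 9.8 m/s² × 1470 m = 4.351×10^7 Pa = 0.4351 kbar
marble: 2660 kg/m³ × 9.8 m/s² × 250 m = 6.517×10^6 Pa = 0.06517 kbar
eclogite: 3470 kg/m³ × 9.8 m/s² × 7740 m = 2.632×10^8 Pa = 2.632 kbar
Total = 0.1704 + 2.458 + 0.4351 + 0.06517 + 2.632 = 5.7610 kbar

5.8 kbar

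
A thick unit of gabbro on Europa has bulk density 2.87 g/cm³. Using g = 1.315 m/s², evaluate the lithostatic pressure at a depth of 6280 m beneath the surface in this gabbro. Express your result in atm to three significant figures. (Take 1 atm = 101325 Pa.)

gabbro: 2870 kg/m³ × 1.315 m/s² × 6280 m = 2.370×10^7 Pa = 233.9 atm

234 atm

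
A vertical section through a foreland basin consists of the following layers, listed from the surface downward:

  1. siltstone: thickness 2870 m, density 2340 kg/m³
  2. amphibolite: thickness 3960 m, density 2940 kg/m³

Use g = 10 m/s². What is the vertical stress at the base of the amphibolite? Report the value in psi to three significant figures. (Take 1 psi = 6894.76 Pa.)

26600 psi

siltstone: 2340 kg/m³ × 10 m/s² × 2870 m = 6.716×10^7 Pa = 9740 psi
amphibolite: 2940 kg/m³ × 10 m/s² × 3960 m = 1.164×10^8 Pa = 16886 psi
Total = 9740 + 16886 = 26626 psi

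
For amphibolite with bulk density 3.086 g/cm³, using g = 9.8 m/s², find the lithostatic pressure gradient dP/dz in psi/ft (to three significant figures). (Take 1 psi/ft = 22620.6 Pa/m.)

1.34 psi/ft

dP/dz = ρg = 3086 kg/m³ × 9.8 m/s² = 30243 Pa/m
= 30243 Pa/m × (1 psi/ft / 22621 Pa/m) = 1.3370 psi/ft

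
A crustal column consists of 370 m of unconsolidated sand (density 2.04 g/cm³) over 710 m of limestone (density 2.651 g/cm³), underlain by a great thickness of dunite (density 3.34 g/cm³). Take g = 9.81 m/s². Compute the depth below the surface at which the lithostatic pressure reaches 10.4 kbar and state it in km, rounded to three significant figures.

Pressure at base of upper layers: 2040×9.81×370 + 2651×9.81×710 = 2.587×10^7 Pa = 0.2587 kbar
Remaining pressure to be supplied by dunite: 1.040×10^9 − 2.587×10^7 = 1.014×10^9 Pa
Additional depth in dunite = 1.014×10^9 Pa / (3340 kg/m³ × 9.81 m/s²) = 30951 m
Total depth = 1080 m + 30951 m = 32031 m
= 32.031 km

32.0 km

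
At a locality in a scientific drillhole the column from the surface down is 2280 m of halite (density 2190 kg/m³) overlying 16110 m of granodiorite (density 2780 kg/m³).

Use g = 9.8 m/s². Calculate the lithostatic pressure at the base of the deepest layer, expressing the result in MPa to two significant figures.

halite: 2190 kg/m³ × 9.8 m/s² × 2280 m = 4.893×10^7 Pa = 48.93 MPa
granodiorite: 2780 kg/m³ × 9.8 m/s² × 16110 m = 4.389×10^8 Pa = 438.9 MPa
Total = 48.93 + 438.9 = 487.83 MPa

490 MPa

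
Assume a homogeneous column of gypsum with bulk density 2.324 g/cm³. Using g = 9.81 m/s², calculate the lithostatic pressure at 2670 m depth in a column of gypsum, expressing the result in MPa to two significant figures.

gypsum: 2324 kg/m³ × 9.81 m/s² × 2670 m = 6.087×10^7 Pa = 60.87 MPa

61 MPa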